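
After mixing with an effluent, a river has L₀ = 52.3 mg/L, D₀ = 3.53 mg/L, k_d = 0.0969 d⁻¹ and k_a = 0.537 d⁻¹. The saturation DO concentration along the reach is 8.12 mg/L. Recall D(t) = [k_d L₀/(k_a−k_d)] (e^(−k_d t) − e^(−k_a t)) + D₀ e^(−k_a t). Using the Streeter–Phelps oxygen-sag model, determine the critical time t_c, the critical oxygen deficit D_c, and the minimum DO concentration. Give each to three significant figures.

t_c ≈ 3.06 d; D_c ≈ 7.02 mg/L; min DO ≈ 1.10 mg/L

t_c = [1/(k_a−k_d)] ln[(k_a/k_d)(1 − D₀(k_a−k_d)/(k_d L₀))]
= [1/(0.537−0.0969)] ln[(0.537/0.0969)(1 − 3.53×0.4401/(0.0969×52.3))]
= (1/0.4401) ln[5.542 × 0.6935] = 2.272 × ln(3.843) = 2.272 × 1.346 = 3.059 d.
D_c = (k_d/k_a) L₀ e^(−k_d t_c) = (0.0969/0.537) × 52.3 × e^(−0.0969×3.059) = 0.1804 × 52.3 × 0.7435 = 7.017 mg/L.
Minimum DO = C_s − D_c = 8.12 − 7.017 = 1.103 mg/L.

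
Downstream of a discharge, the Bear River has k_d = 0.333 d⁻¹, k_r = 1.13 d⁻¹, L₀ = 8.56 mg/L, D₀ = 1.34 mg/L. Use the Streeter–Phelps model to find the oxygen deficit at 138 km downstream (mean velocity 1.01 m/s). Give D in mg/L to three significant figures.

D ≈ 1.74 mg/L

Travel time t = x/v = 138 km / (1.01 m/s) = 138000 m / 1.01 m/s = 136600 s = 1.581 d.
k_d L₀/(k_r−k_d) = 0.333×8.56/(1.13−0.333) = 2.850/0.7970 = 3.577 mg/L.
e^(−k_d t) = e^(−0.333×1.581) = 0.5906; e^(−k_r t) = e^(−1.13×1.581) = 0.1675.
D = 3.577 × (0.5906 − 0.1675) + 1.34 × 0.1675 = 1.513 + 0.2244 = 1.738 mg/L.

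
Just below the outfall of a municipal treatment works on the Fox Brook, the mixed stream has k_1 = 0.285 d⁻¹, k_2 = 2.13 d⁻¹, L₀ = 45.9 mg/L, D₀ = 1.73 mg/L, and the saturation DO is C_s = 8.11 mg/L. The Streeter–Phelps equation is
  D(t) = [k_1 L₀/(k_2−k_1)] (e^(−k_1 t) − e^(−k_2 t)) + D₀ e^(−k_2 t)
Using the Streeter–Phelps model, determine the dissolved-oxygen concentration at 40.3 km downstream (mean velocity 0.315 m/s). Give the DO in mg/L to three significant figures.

DO ≈ 3.69 mg/L

Travel time t = x/v = 40.3 km / (0.315 m/s) = 40300 m / 0.315 m/s = 127900 s = 1.481 d.
k_1 L₀/(k_2−k_1) = 0.285×45.9/(2.13−0.285) = 13.08/1.845 = 7.090 mg/L.
e^(−k_1 t) = e^(−0.285×1.481) = 0.6557; e^(−k_2 t) = e^(−2.13×1.481) = 0.04268.
D = 7.090 × (0.6557 − 0.04268) + 1.73 × 0.04268 = 4.347 + 0.07384 = 4.420 mg/L.
DO = C_s − D = 8.11 − 4.420 = 3.690 mg/L.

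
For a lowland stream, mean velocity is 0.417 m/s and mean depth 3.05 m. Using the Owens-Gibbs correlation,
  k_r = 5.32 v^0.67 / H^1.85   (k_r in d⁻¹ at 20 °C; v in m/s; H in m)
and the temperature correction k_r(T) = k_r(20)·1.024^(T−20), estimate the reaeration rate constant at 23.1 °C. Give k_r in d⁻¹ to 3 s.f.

k_r ≈ 0.405 d⁻¹

k_r(20) = 5.32 × 0.417^0.67 / 3.05^1.85 = 5.32 × 0.5565 / 7.870 = 0.3762 d⁻¹.
k_r(23.1) = 0.3762 × 1.024^(23.1−20) = 0.3762 × 1.076 = 0.4049 d⁻¹.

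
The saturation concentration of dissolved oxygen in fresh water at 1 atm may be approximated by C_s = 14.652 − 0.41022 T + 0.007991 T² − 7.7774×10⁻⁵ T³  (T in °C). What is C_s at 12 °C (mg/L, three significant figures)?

C_s ≈ 10.7 mg/L

C_s = 14.652 − 0.41022×12 + 0.007991×12² − 7.7774×10⁻⁵×12³ = 10.75 mg/L.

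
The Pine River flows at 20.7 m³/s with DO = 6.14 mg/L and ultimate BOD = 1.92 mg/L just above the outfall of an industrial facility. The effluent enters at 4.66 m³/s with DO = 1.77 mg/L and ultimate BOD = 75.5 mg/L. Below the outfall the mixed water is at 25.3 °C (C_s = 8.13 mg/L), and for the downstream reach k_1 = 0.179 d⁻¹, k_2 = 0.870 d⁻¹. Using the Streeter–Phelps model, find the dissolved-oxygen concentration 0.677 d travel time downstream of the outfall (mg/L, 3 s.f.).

Mixed DO = (20.7×6.14 + 4.66×1.77)/(20.7+4.66) = 135.3/25.36 = 5.337 mg/L.
Mixed L₀ = (20.7×1.92 + 4.66×75.5)/(25.36) = 391.6/25.36 = 15.44 mg/L.
Initial deficit D₀ = C_s − DO₀ = 8.13 − 5.337 = 2.793 mg/L.
D(0.677) = [0.179×15.44/(0.870−0.179)](e^(−0.179×0.677) − e^(−0.870×0.677)) + 2.793 e^(−0.870×0.677)
= 4.000 × (0.8859 − 0.5549) + 2.793 × 0.5549 = 2.874 mg/L.
DO = 8.13 − 2.874 = 5.256 mg/L.

DO ≈ 5.26 mg/L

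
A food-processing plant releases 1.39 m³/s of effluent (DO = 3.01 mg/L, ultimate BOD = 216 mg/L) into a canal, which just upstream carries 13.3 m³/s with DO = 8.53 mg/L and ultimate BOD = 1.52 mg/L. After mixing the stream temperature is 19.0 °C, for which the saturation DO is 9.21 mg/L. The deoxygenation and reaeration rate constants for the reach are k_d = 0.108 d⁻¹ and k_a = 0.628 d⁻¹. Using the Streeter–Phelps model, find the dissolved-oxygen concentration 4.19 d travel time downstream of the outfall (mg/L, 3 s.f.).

DO ≈ 6.57 mg/L

Mixed DO = (13.3×8.53 + 1.39×3.01)/(13.3+1.39) = 117.6/14.69 = 8.008 mg/L.
Mixed L₀ = (13.3×1.52 + 1.39×216)/(14.69) = 320.5/14.69 = 21.81 mg/L.
Initial deficit D₀ = C_s − DO₀ = 9.21 − 8.008 = 1.202 mg/L.
D(4.19) = [0.108×21.81/(0.628−0.108)](e^(−0.108×4.19) − e^(−0.628×4.19)) + 1.202 e^(−0.628×4.19)
= 4.531 × (0.6360 − 0.07198) + 1.202 × 0.07198 = 2.642 mg/L.
DO = 9.21 − 2.642 = 6.568 mg/L.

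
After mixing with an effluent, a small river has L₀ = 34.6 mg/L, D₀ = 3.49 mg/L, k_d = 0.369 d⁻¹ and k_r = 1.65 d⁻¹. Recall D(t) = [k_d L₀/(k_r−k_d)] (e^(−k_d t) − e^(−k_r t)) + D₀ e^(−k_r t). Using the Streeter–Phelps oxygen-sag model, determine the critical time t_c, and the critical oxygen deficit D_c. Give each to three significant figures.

At the critical point dD/dt = 0, so k_d L₀ e^(−k_d t) = k_r D. Substituting D(t) from the Streeter–Phelps equation and solving for t gives
t_c = ln[(k_r/k_d)(1 − D₀(k_r−k_d)/(k_d L₀))] / (k_r−k_d).
Here k_r−k_d = 1.281 d⁻¹ and 1 − D₀(k_r−k_d)/(k_d L₀) = 1 − 3.49×1.281/(0.369×34.6) = 0.6498, so
t_c = ln(4.472 × 0.6498) / 1.281 = 1.067 / 1.281 = 0.8327 d.
L(t_c) = L₀ e^(−k_d t_c) = 34.6 × 0.7355 = 25.45 mg/L, and at the critical point k_r D_c = k_d L, so D_c = (0.369/1.65) × 25.45 = 5.691 mg/L.

t_c ≈ 0.833 d; D_c ≈ 5.69 mg/L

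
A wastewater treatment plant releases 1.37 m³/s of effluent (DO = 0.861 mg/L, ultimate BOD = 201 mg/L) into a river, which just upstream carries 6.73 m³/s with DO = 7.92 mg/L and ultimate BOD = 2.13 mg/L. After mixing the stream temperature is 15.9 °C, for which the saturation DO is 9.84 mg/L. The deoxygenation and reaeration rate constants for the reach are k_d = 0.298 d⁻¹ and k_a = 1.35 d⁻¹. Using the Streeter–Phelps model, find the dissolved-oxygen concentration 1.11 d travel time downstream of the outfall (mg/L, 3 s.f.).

DO ≈ 4.13 mg/L

Mixed DO = (6.73×7.92 + 1.37×0.861)/(6.73+1.37) = 54.48/8.100 = 6.726 mg/L.
Mixed L₀ = (6.73×2.13 + 1.37×201)/(8.100) = 289.7/8.100 = 35.77 mg/L.
Initial deficit D₀ = C_s − DO₀ = 9.84 − 6.726 = 3.114 mg/L.
D(1.11) = [0.298×35.77/(1.35−0.298)](e^(−0.298×1.11) − e^(−1.35×1.11)) + 3.114 e^(−1.35×1.11)
= 10.13 × (0.7184 − 0.2235) + 3.114 × 0.2235 = 5.710 mg/L.
DO = 9.84 − 5.710 = 4.130 mg/L.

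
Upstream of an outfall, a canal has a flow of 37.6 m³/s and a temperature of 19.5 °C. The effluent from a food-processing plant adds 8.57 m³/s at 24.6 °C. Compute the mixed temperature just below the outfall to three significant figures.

20.4 °C

Flow-weighted mixing: C = (Q_r C_r + Q_w C_w)/(Q_r + Q_w)
= (37.6×19.5 + 8.57×24.6)/(37.6 + 8.57) = 944.0/46.17 = 20.45 °C.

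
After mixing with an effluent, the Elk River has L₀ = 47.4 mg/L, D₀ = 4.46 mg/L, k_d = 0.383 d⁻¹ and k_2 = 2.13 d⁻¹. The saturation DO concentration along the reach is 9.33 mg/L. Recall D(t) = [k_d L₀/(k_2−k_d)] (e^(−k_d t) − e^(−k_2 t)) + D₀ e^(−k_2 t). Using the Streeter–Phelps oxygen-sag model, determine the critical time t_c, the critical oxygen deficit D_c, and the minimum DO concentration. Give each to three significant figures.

With k_2/k_d = 5.561 and 1 − D₀(k_2−k_d)/(k_d L₀) = 0.5708,
t_c = ln(5.561 × 0.5708) / (2.13 − 0.383) = ln(3.174) / 1.747 = 1.155/1.747 = 0.6612 d.
L(t_c) = L₀ e^(−k_d t_c) = 47.4 × 0.7763 = 36.80 mg/L, and at the critical point k_2 D_c = k_d L, so D_c = (0.383/2.13) × 36.80 = 6.616 mg/L.
Minimum DO = C_s − D_c = 9.33 − 6.616 = 2.714 mg/L.

t_c ≈ 0.661 d; D_c ≈ 6.62 mg/L; min DO ≈ 2.71 mg/L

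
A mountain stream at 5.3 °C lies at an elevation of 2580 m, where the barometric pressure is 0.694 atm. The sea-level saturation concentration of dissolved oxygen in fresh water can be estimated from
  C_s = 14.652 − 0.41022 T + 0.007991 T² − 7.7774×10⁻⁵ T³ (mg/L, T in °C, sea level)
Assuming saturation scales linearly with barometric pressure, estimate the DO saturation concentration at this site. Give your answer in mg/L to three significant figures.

C_s ≈ 8.81 mg/L

At sea level: C_s = 14.652 − 0.41022×5.3 + 0.007991×5.3² − 7.7774×10⁻⁵×5.3³ = 12.69 mg/L.
Pressure correction: C_s' = 12.69 × 0.694 = 8.807 mg/L.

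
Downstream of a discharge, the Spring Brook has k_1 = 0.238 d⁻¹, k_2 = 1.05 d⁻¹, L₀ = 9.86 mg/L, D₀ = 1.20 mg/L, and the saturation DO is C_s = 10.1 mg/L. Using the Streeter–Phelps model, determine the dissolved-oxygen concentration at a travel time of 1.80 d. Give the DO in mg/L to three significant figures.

DO ≈ 8.47 mg/L

k_1 L₀/(k_2−k_1) = 0.238×9.86/(1.05−0.238) = 2.347/0.8120 = 2.890 mg/L.
e^(−k_1 t) = e^(−0.238×1.800) = 0.6516; e^(−k_2 t) = e^(−1.05×1.800) = 0.1511.
D = 2.890 × (0.6516 − 0.1511) + 1.20 × 0.1511 = 1.446 + 0.1813 = 1.628 mg/L.
DO = C_s − D = 10.1 − 1.628 = 8.472 mg/L.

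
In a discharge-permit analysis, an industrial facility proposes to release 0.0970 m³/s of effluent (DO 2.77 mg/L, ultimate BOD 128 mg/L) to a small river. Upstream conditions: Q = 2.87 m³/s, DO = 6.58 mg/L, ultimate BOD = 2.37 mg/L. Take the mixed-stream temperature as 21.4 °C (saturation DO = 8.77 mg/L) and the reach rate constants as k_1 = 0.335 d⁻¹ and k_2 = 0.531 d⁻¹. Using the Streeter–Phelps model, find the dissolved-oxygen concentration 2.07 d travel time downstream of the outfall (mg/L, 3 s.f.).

Mixed DO = (2.87×6.58 + 0.0970×2.77)/(2.87+0.0970) = 19.15/2.967 = 6.455 mg/L.
Mixed L₀ = (2.87×2.37 + 0.0970×128)/(2.967) = 19.22/2.967 = 6.477 mg/L.
Initial deficit D₀ = C_s − DO₀ = 8.77 − 6.455 = 2.315 mg/L.
D(2.07) = [0.335×6.477/(0.531−0.335)](e^(−0.335×2.07) − e^(−0.531×2.07)) + 2.315 e^(−0.531×2.07)
= 11.07 × (0.4998 − 0.3331) + 2.315 × 0.3331 = 2.617 mg/L.
DO = 8.77 − 2.617 = 6.153 mg/L.

DO ≈ 6.15 mg/L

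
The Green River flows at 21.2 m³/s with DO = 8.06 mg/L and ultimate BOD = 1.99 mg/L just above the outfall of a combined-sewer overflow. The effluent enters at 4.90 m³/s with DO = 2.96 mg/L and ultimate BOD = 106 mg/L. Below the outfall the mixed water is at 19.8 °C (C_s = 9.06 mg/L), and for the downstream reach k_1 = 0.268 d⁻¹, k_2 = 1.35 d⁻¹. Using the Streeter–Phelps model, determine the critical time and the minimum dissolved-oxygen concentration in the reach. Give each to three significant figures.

t_c ≈ 1.07 d; minimum DO ≈ 5.85 mg/L

Mixed DO = (21.2×8.06 + 4.90×2.96)/(21.2+4.90) = 185.4/26.10 = 7.103 mg/L.
Mixed L₀ = (21.2×1.99 + 4.90×106)/(26.10) = 561.6/26.10 = 21.52 mg/L.
Initial deficit D₀ = C_s − DO₀ = 9.06 − 7.103 = 1.957 mg/L.
t_c = (1/1.082) ln[(1.35/0.268)(1 − 1.957×1.082/(0.268×21.52))] = 0.9242 × ln(3.187) = 1.071 d.
D_c = (0.268/1.35) × 21.52 × e^(−0.268×1.071) = 0.1985 × 21.52 × 0.7504 = 3.205 mg/L.
Minimum DO = 9.06 − 3.205 = 5.855 mg/L.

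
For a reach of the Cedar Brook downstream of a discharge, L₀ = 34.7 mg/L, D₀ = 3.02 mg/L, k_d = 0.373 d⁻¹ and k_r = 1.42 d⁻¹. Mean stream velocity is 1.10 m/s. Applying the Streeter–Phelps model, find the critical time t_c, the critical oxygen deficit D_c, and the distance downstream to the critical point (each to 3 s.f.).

At the critical point dD/dt = 0, so k_d L₀ e^(−k_d t) = k_r D. Substituting D(t) from the Streeter–Phelps equation and solving for t gives
t_c = ln[(k_r/k_d)(1 − D₀(k_r−k_d)/(k_d L₀))] / (k_r−k_d).
Here k_r−k_d = 1.047 d⁻¹ and 1 − D₀(k_r−k_d)/(k_d L₀) = 1 − 3.02×1.047/(0.373×34.7) = 0.7557, so
t_c = ln(3.807 × 0.7557) / 1.047 = 1.057 / 1.047 = 1.009 d.
D_c = (k_d/k_r) L₀ e^(−k_d t_c) = (0.373/1.42) × 34.7 × e^(−0.373×1.009) = 0.2627 × 34.7 × 0.6863 = 6.255 mg/L.
x_c = v t_c = 1.10 m/s × 1.009 d × 86400 s/d = 95920 m ≈ 95.9 km.

t_c ≈ 1.01 d; D_c ≈ 6.26 mg/L; x_c ≈ 95.9 km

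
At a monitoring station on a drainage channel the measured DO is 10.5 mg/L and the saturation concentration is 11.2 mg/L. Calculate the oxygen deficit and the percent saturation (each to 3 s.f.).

D ≈ 0.700 mg/L; 93.8 % saturation

D = C_s − C = 11.2 − 10.5 = 0.700 mg/L.
% saturation = 10.5/11.2 × 100 = 93.8 %.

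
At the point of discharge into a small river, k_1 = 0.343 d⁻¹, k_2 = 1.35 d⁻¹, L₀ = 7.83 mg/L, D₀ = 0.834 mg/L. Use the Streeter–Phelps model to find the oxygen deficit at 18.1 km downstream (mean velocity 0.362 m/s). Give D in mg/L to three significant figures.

Travel time t = x/v = 18.1 km / (0.362 m/s) = 18100 m / 0.362 m/s = 50000 s = 0.5787 d.
k_1 L₀/(k_2−k_1) = 0.343×7.83/(1.35−0.343) = 2.686/1.007 = 2.667 mg/L.
e^(−k_1 t) = e^(−0.343×0.5787) = 0.8200; e^(−k_2 t) = e^(−1.35×0.5787) = 0.4578.
D = 2.667 × (0.8200 − 0.4578) + 0.834 × 0.4578 = 0.9658 + 0.3818 = 1.348 mg/L.

D ≈ 1.35 mg/L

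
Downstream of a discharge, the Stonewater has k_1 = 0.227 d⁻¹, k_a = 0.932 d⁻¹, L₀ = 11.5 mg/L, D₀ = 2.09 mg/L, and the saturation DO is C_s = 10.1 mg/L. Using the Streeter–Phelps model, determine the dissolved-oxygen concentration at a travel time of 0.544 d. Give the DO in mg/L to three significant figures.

DO ≈ 7.80 mg/L

k_1 L₀/(k_a−k_1) = 0.227×11.5/(0.932−0.227) = 2.611/0.7050 = 3.703 mg/L.
e^(−k_1 t) = e^(−0.227×0.5440) = 0.8838; e^(−k_a t) = e^(−0.932×0.5440) = 0.6023.
D = 3.703 × (0.8838 − 0.6023) + 2.09 × 0.6023 = 1.042 + 1.259 = 2.301 mg/L.
DO = C_s − D = 10.1 − 2.301 = 7.799 mg/L.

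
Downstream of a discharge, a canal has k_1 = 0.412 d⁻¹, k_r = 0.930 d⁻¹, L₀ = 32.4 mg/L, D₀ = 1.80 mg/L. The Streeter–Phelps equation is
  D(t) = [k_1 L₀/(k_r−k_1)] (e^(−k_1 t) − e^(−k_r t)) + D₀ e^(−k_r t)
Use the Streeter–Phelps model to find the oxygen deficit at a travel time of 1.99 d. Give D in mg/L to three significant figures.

D ≈ 7.58 mg/L

k_1 L₀/(k_r−k_1) = 0.412×32.4/(0.930−0.412) = 13.35/0.5180 = 25.77 mg/L.
e^(−k_1 t) = e^(−0.412×1.990) = 0.4405; e^(−k_r t) = e^(−0.930×1.990) = 0.1571.
D = 25.77 × (0.4405 − 0.1571) + 1.80 × 0.1571 = 7.302 + 0.2828 = 7.585 mg/L.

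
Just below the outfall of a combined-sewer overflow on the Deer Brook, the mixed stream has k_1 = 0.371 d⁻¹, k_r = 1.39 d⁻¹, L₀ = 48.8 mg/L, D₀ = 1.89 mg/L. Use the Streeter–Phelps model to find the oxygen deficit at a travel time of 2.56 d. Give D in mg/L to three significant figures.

k_1 L₀/(k_r−k_1) = 0.371×48.8/(1.39−0.371) = 18.10/1.019 = 17.77 mg/L.
e^(−k_1 t) = e^(−0.371×2.560) = 0.3868; e^(−k_r t) = e^(−1.39×2.560) = 0.02848.
D = 17.77 × (0.3868 − 0.02848) + 1.89 × 0.02848 = 6.367 + 0.05384 = 6.421 mg/L.

D ≈ 6.42 mg/L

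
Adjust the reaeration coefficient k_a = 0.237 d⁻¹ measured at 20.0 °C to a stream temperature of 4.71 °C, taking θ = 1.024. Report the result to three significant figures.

k_a(T₂) = k_a(T₁) · θ^(T₂−T₁) = 0.237 × 1.024^(4.71−20.0)
= 0.237 × 1.024^-15.3 = 0.237 × 0.6958 = 0.1649 d⁻¹.

k_a ≈ 0.165 d⁻¹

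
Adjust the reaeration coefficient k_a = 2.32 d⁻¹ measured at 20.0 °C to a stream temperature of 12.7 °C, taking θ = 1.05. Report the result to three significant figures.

k_a ≈ 1.62 d⁻¹

k_a(T₂) = k_a(T₁) · θ^(T₂−T₁) = 2.32 × 1.05^(12.7−20.0)
= 2.32 × 1.05^-7.30 = 2.32 × 0.7004 = 1.625 d⁻¹.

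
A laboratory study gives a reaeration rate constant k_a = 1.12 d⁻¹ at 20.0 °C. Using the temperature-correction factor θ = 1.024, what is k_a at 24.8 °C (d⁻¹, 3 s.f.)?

k_a ≈ 1.26 d⁻¹

k_a(T₂) = k_a(T₁) · θ^(T₂−T₁) = 1.12 × 1.024^(24.8−20.0)
= 1.12 × 1.024^4.80 = 1.12 × 1.121 = 1.255 d⁻¹.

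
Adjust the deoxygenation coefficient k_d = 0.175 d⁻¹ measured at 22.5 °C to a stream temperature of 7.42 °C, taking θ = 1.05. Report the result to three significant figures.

k_d(T₂) = k_d(T₁) · θ^(T₂−T₁) = 0.175 × 1.05^(7.42−22.5)
= 0.175 × 1.05^-15.1 = 0.175 × 0.4791 = 0.08385 d⁻¹.

k_d ≈ 0.0839 d⁻¹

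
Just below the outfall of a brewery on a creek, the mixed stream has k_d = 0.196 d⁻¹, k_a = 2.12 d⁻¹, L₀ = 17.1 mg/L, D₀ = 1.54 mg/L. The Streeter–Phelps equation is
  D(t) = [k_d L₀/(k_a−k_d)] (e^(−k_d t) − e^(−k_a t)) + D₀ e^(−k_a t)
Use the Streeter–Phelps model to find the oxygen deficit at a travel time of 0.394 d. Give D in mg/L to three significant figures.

D ≈ 1.52 mg/L

k_d L₀/(k_a−k_d) = 0.196×17.1/(2.12−0.196) = 3.352/1.924 = 1.742 mg/L.
e^(−k_d t) = e^(−0.196×0.3940) = 0.9257; e^(−k_a t) = e^(−2.12×0.3940) = 0.4338.
D = 1.742 × (0.9257 − 0.4338) + 1.54 × 0.4338 = 0.8569 + 0.6680 = 1.525 mg/L.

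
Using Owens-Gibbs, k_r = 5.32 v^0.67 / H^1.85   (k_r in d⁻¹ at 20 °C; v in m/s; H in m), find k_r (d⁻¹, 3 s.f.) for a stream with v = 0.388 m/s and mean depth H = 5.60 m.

k_r = 5.32 × 0.388^0.67 / 5.60^1.85 = 5.32 × 0.5303 / 24.22 = 0.1165 d⁻¹.

k_r ≈ 0.116 d⁻¹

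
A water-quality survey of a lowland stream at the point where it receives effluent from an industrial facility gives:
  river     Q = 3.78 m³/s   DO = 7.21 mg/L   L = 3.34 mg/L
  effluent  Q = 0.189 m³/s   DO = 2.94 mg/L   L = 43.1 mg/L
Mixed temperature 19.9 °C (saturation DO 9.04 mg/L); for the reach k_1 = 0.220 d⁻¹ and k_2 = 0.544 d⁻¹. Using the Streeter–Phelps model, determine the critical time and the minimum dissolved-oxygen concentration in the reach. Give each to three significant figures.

t_c ≈ 0.173 d; minimum DO ≈ 7.00 mg/L

Mixed DO = (3.78×7.21 + 0.189×2.94)/(3.78+0.189) = 27.81/3.969 = 7.007 mg/L.
Mixed L₀ = (3.78×3.34 + 0.189×43.1)/(3.969) = 20.77/3.969 = 5.233 mg/L.
Initial deficit D₀ = C_s − DO₀ = 9.04 − 7.007 = 2.033 mg/L.
t_c = (1/0.3240) ln[(0.544/0.220)(1 − 2.033×0.3240/(0.220×5.233))] = 3.086 × ln(1.058) = 0.1735 d.
D_c = (0.220/0.544) × 5.233 × e^(−0.220×0.1735) = 0.4044 × 5.233 × 0.9626 = 2.037 mg/L.
Minimum DO = 9.04 − 2.037 = 7.003 mg/L.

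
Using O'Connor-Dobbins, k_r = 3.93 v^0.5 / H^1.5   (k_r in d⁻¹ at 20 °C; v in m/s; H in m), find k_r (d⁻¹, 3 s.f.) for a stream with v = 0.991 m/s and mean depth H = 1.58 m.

k_r ≈ 1.97 d⁻¹

k_r = 3.93 × 0.991^0.5 / 1.58^1.5 = 3.93 × 0.9955 / 1.986 = 1.970 d⁻¹.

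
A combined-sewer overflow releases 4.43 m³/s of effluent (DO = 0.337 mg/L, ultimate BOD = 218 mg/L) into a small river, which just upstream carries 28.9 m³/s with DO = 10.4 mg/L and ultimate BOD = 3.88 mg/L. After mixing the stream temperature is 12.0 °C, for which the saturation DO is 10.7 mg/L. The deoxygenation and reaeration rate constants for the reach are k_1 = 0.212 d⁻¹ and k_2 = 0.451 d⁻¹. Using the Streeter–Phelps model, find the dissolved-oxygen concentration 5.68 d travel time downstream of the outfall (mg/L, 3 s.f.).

DO ≈ 4.18 mg/L

Mixed DO = (28.9×10.4 + 4.43×0.337)/(28.9+4.43) = 302.1/33.33 = 9.062 mg/L.
Mixed L₀ = (28.9×3.88 + 4.43×218)/(33.33) = 1078/33.33 = 32.34 mg/L.
Initial deficit D₀ = C_s − DO₀ = 10.7 − 9.062 = 1.638 mg/L.
D(5.68) = [0.212×32.34/(0.451−0.212)](e^(−0.212×5.68) − e^(−0.451×5.68)) + 1.638 e^(−0.451×5.68)
= 28.69 × (0.2999 − 0.07717) + 1.638 × 0.07717 = 6.517 mg/L.
DO = 10.7 − 6.517 = 4.183 mg/L.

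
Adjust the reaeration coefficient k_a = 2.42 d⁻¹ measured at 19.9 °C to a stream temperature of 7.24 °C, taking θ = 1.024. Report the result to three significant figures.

k_a ≈ 1.79 d⁻¹

k_a(T₂) = k_a(T₁) · θ^(T₂−T₁) = 2.42 × 1.024^(7.24−19.9)
= 2.42 × 1.024^-12.7 = 2.42 × 0.7406 = 1.792 d⁻¹.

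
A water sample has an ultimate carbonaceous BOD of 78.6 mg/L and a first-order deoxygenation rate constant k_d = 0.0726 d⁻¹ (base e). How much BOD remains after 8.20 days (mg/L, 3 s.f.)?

L ≈ 43.3 mg/L

L_t = L₀ e^(−k_d t) = 78.6 × e^(−0.0726×8.20) = 78.6 × 0.5514 = 43.34 mg/L.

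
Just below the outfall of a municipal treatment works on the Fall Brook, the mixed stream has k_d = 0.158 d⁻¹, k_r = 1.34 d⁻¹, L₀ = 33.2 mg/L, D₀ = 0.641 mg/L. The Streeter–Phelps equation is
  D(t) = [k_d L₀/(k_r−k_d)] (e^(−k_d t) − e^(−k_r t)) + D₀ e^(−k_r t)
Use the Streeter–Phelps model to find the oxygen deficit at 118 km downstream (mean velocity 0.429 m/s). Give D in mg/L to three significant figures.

D ≈ 2.63 mg/L

Travel time t = x/v = 118 km / (0.429 m/s) = 118000 m / 0.429 m/s = 275100 s = 3.184 d.
k_d L₀/(k_r−k_d) = 0.158×33.2/(1.34−0.158) = 5.246/1.182 = 4.438 mg/L.
e^(−k_d t) = e^(−0.158×3.184) = 0.6047; e^(−k_r t) = e^(−1.34×3.184) = 0.01404.
D = 4.438 × (0.6047 − 0.01404) + 0.641 × 0.01404 = 2.621 + 0.008999 = 2.630 mg/L.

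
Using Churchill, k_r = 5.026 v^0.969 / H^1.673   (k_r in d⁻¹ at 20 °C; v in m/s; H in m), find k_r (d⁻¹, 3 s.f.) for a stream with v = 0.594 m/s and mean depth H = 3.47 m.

k_r ≈ 0.378 d⁻¹

k_r = 5.026 × 0.594^0.969 / 3.47^1.673 = 5.026 × 0.6037 / 8.016 = 0.3785 d⁻¹.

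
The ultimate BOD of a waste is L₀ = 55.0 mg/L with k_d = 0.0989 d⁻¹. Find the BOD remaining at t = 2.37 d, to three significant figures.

L_t = L₀ e^(−k_d t) = 55.0 × e^(−0.0989×2.37) = 55.0 × 0.7911 = 43.51 mg/L.

L ≈ 43.5 mg/L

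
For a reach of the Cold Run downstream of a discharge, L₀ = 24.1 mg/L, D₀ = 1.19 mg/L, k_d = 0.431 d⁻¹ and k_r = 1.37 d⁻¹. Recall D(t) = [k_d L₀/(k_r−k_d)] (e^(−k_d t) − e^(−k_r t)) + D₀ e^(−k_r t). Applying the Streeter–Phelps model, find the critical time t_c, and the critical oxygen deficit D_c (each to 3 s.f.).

t_c ≈ 1.11 d; D_c ≈ 4.70 mg/L

t_c = [1/(k_r−k_d)] ln[(k_r/k_d)(1 − D₀(k_r−k_d)/(k_d L₀))]
= [1/(1.37−0.431)] ln[(1.37/0.431)(1 − 1.19×0.9390/(0.431×24.1))]
= (1/0.9390) ln[3.179 × 0.8924] = 1.065 × ln(2.837) = 1.065 × 1.043 = 1.110 d.
D_c = (k_d/k_r) L₀ e^(−k_d t_c) = (0.431/1.37) × 24.1 × e^(−0.431×1.110) = 0.3146 × 24.1 × 0.6197 = 4.698 mg/L.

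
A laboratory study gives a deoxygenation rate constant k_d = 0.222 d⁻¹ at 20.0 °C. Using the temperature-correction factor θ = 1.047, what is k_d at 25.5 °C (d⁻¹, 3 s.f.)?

k_d(T₂) = k_d(T₁) · θ^(T₂−T₁) = 0.222 × 1.047^(25.5−20.0)
= 0.222 × 1.047^5.50 = 0.222 × 1.287 = 0.2858 d⁻¹.

k_d ≈ 0.286 d⁻¹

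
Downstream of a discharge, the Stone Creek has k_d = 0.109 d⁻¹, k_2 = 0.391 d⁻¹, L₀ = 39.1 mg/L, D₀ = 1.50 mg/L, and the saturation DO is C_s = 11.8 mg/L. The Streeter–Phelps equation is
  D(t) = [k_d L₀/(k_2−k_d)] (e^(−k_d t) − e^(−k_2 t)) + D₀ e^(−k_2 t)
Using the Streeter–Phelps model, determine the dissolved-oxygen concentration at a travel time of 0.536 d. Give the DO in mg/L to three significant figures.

DO ≈ 8.58 mg/L

k_d L₀/(k_2−k_d) = 0.109×39.1/(0.391−0.109) = 4.262/0.2820 = 15.11 mg/L.
e^(−k_d t) = e^(−0.109×0.5360) = 0.9432; e^(−k_2 t) = e^(−0.391×0.5360) = 0.8109.
D = 15.11 × (0.9432 − 0.8109) + 1.50 × 0.8109 = 2.000 + 1.216 = 3.216 mg/L.
DO = C_s − D = 11.8 − 3.216 = 8.584 mg/L.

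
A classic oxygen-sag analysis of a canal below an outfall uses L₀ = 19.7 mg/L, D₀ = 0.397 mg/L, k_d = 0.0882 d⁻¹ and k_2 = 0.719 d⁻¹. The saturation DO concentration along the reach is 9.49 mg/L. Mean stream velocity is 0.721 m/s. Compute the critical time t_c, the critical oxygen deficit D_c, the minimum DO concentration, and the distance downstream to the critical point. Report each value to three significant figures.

At the critical point dD/dt = 0, so k_d L₀ e^(−k_d t) = k_2 D. Substituting D(t) from the Streeter–Phelps equation and solving for t gives
t_c = ln[(k_2/k_d)(1 − D₀(k_2−k_d)/(k_d L₀))] / (k_2−k_d).
Here k_2−k_d = 0.6308 d⁻¹ and 1 − D₀(k_2−k_d)/(k_d L₀) = 1 − 0.397×0.6308/(0.0882×19.7) = 0.8559, so
t_c = ln(8.152 × 0.8559) / 0.6308 = 1.943 / 0.6308 = 3.080 d.
D_c = (k_d/k_2) L₀ e^(−k_d t_c) = (0.0882/0.719) × 19.7 × e^(−0.0882×3.080) = 0.1227 × 19.7 × 0.7621 = 1.842 mg/L.
Minimum DO = C_s − D_c = 9.49 − 1.842 = 7.648 mg/L.
x_c = v t_c = 0.721 m/s × 3.080 d × 86400 s/d = 191800 m ≈ 192 km.

t_c ≈ 3.08 d; D_c ≈ 1.84 mg/L; min DO ≈ 7.65 mg/L; x_c ≈ 192 km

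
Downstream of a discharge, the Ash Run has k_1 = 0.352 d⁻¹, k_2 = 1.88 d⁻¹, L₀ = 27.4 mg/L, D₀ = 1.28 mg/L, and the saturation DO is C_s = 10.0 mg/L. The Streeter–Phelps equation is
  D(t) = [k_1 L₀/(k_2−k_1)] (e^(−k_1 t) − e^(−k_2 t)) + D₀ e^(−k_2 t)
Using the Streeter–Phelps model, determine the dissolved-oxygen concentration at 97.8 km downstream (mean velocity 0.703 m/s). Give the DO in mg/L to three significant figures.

DO ≈ 6.66 mg/L

Travel time t = x/v = 97.8 km / (0.703 m/s) = 97800 m / 0.703 m/s = 139100 s = 1.610 d.
k_1 L₀/(k_2−k_1) = 0.352×27.4/(1.88−0.352) = 9.645/1.528 = 6.312 mg/L.
e^(−k_1 t) = e^(−0.352×1.610) = 0.5674; e^(−k_2 t) = e^(−1.88×1.610) = 0.04846.
D = 6.312 × (0.5674 − 0.04846) + 1.28 × 0.04846 = 3.275 + 0.06202 = 3.337 mg/L.
DO = C_s − D = 10.0 − 3.337 = 6.663 mg/L.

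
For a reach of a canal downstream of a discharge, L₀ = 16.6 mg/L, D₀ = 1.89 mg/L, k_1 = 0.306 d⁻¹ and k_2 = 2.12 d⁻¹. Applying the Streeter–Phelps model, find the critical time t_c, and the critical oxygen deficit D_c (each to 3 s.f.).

t_c ≈ 0.448 d; D_c ≈ 2.09 mg/L

At the critical point dD/dt = 0, so k_1 L₀ e^(−k_1 t) = k_2 D. Substituting D(t) from the Streeter–Phelps equation and solving for t gives
t_c = ln[(k_2/k_1)(1 − D₀(k_2−k_1)/(k_1 L₀))] / (k_2−k_1).
Here k_2−k_1 = 1.814 d⁻¹ and 1 − D₀(k_2−k_1)/(k_1 L₀) = 1 − 1.89×1.814/(0.306×16.6) = 0.3251, so
t_c = ln(6.928 × 0.3251) / 1.814 = 0.8118 / 1.814 = 0.4475 d.
L(t_c) = L₀ e^(−k_1 t_c) = 16.6 × 0.8720 = 14.48 mg/L, and at the critical point k_2 D_c = k_1 L, so D_c = (0.306/2.12) × 14.48 = 2.089 mg/L.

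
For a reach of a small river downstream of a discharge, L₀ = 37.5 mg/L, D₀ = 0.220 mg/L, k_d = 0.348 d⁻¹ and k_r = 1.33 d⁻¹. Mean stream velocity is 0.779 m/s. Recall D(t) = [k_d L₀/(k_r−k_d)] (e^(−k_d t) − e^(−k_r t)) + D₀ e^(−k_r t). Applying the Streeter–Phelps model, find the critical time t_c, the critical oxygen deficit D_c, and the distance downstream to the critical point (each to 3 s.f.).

At the critical point dD/dt = 0, so k_d L₀ e^(−k_d t) = k_r D. Substituting D(t) from the Streeter–Phelps equation and solving for t gives
t_c = ln[(k_r/k_d)(1 − D₀(k_r−k_d)/(k_d L₀))] / (k_r−k_d).
Here k_r−k_d = 0.9820 d⁻¹ and 1 − D₀(k_r−k_d)/(k_d L₀) = 1 − 0.220×0.9820/(0.348×37.5) = 0.9834, so
t_c = ln(3.822 × 0.9834) / 0.9820 = 1.324 / 0.9820 = 1.348 d.
D_c = (k_d/k_r) L₀ e^(−k_d t_c) = (0.348/1.33) × 37.5 × e^(−0.348×1.348) = 0.2617 × 37.5 × 0.6255 = 6.137 mg/L.
x_c = v t_c = 0.779 m/s × 1.348 d × 86400 s/d = 90750 m ≈ 90.7 km.

t_c ≈ 1.35 d; D_c ≈ 6.14 mg/L; x_c ≈ 90.7 km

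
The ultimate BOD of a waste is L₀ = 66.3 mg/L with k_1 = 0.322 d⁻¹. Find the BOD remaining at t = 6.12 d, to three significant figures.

L ≈ 9.24 mg/L

L_t = L₀ e^(−k_1 t) = 66.3 × e^(−0.322×6.12) = 66.3 × 0.1394 = 9.240 mg/L.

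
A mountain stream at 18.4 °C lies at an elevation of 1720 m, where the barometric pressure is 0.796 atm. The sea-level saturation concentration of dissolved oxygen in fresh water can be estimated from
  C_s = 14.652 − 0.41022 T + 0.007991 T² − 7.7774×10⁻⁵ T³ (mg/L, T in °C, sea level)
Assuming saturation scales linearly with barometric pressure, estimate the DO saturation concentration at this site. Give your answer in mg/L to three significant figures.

At sea level: C_s = 14.652 − 0.41022×18.4 + 0.007991×18.4² − 7.7774×10⁻⁵×18.4³ = 9.325 mg/L.
Pressure correction: C_s' = 9.325 × 0.796 = 7.423 mg/L.

C_s ≈ 7.42 mg/L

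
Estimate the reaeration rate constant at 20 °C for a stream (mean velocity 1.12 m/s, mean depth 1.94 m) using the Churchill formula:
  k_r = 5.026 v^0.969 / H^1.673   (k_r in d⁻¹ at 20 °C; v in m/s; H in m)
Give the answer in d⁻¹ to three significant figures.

k_r = 5.026 × 1.12^0.969 / 1.94^1.673 = 5.026 × 1.116 / 3.030 = 1.851 d⁻¹.

k_r ≈ 1.85 d⁻¹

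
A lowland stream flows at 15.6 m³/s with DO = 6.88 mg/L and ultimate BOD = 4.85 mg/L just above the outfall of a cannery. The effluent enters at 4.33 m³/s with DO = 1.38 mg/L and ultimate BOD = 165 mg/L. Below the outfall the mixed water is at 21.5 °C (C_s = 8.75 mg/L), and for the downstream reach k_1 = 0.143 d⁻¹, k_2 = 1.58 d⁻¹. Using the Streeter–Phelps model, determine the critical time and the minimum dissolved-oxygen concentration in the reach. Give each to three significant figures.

t_c ≈ 0.628 d; minimum DO ≈ 5.47 mg/L

Mixed DO = (15.6×6.88 + 4.33×1.38)/(15.6+4.33) = 113.3/19.93 = 5.685 mg/L.
Mixed L₀ = (15.6×4.85 + 4.33×165)/(19.93) = 790.1/19.93 = 39.64 mg/L.
Initial deficit D₀ = C_s − DO₀ = 8.75 − 5.685 = 3.065 mg/L.
t_c = (1/1.437) ln[(1.58/0.143)(1 − 3.065×1.437/(0.143×39.64))] = 0.6959 × ln(2.465) = 0.6279 d.
D_c = (0.143/1.58) × 39.64 × e^(−0.143×0.6279) = 0.09051 × 39.64 × 0.9141 = 3.280 mg/L.
Minimum DO = 8.75 − 3.280 = 5.470 mg/L.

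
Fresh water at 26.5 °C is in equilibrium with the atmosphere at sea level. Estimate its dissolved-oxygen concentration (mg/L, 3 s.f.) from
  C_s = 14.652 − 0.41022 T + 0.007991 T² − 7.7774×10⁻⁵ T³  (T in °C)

C_s = 14.652 − 0.41022×26.5 + 0.007991×26.5² − 7.7774×10⁻⁵×26.5³ = 7.946 mg/L.

C_s ≈ 7.95 mg/L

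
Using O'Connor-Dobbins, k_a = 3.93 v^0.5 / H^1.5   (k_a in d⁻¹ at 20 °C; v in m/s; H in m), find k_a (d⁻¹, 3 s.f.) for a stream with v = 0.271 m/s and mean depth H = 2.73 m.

k_a ≈ 0.454 d⁻¹

k_a = 3.93 × 0.271^0.5 / 2.73^1.5 = 3.93 × 0.5206 / 4.511 = 0.4536 d⁻¹.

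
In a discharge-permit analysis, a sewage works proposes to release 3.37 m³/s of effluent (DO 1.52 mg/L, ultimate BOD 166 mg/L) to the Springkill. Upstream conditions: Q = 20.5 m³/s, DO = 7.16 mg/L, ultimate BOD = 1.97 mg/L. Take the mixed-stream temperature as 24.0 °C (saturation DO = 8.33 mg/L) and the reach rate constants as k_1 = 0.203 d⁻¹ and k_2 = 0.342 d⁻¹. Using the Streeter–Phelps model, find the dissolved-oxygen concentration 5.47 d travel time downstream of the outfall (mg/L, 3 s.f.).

DO ≈ 1.59 mg/L

Mixed DO = (20.5×7.16 + 3.37×1.52)/(20.5+3.37) = 151.9/23.87 = 6.364 mg/L.
Mixed L₀ = (20.5×1.97 + 3.37×166)/(23.87) = 599.8/23.87 = 25.13 mg/L.
Initial deficit D₀ = C_s − DO₀ = 8.33 − 6.364 = 1.966 mg/L.
D(5.47) = [0.203×25.13/(0.342−0.203)](e^(−0.203×5.47) − e^(−0.342×5.47)) + 1.966 e^(−0.342×5.47)
= 36.70 × (0.3294 − 0.1540) + 1.966 × 0.1540 = 6.740 mg/L.
DO = 8.33 − 6.740 = 1.590 mg/L.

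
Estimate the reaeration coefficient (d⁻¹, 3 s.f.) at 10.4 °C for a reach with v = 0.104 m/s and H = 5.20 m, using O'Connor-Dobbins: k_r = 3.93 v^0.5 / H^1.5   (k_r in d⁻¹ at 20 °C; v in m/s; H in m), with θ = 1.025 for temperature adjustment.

k_r(20) = 3.93 × 0.104^0.5 / 5.20^1.5 = 3.93 × 0.3225 / 11.86 = 0.1069 d⁻¹.
k_r(10.4) = 0.1069 × 1.025^(10.4−20) = 0.1069 × 0.7890 = 0.08432 d⁻¹.

k_r ≈ 0.0843 d⁻¹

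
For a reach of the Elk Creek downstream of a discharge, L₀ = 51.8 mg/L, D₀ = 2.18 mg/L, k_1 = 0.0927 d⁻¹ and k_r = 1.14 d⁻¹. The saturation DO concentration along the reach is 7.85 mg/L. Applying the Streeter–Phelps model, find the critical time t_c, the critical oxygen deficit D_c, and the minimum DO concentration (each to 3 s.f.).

t_c ≈ 1.78 d; D_c ≈ 3.57 mg/L; min DO ≈ 4.28 mg/L

With k_r/k_1 = 12.30 and 1 − D₀(k_r−k_1)/(k_1 L₀) = 0.5245,
t_c = ln(12.30 × 0.5245) / (1.14 − 0.0927) = ln(6.451) / 1.047 = 1.864/1.047 = 1.780 d.
L(t_c) = L₀ e^(−k_1 t_c) = 51.8 × 0.8479 = 43.92 mg/L, and at the critical point k_r D_c = k_1 L, so D_c = (0.0927/1.14) × 43.92 = 3.571 mg/L.
Minimum DO = C_s − D_c = 7.85 − 3.571 = 4.279 mg/L.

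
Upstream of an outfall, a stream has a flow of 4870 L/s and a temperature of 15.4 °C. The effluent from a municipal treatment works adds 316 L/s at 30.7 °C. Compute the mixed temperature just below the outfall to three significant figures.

Flow-weighted mixing: C = (Q_r C_r + Q_w C_w)/(Q_r + Q_w)
= (4870×15.4 + 316×30.7)/(4870 + 316) = 84700/5186 = 16.33 °C.

16.3 °C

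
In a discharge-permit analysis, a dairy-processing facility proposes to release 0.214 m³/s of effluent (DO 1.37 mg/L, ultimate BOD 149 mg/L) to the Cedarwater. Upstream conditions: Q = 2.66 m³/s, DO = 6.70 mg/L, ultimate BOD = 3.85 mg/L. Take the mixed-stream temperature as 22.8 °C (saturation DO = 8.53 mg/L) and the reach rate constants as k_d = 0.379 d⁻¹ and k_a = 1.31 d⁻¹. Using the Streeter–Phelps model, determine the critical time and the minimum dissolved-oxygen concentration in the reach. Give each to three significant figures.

t_c ≈ 0.830 d; minimum DO ≈ 5.43 mg/L

Mixed DO = (2.66×6.70 + 0.214×1.37)/(2.66+0.214) = 18.12/2.874 = 6.303 mg/L.
Mixed L₀ = (2.66×3.85 + 0.214×149)/(2.874) = 42.13/2.874 = 14.66 mg/L.
Initial deficit D₀ = C_s − DO₀ = 8.53 − 6.303 = 2.227 mg/L.
t_c = (1/0.9310) ln[(1.31/0.379)(1 − 2.227×0.9310/(0.379×14.66))] = 1.074 × ln(2.167) = 0.8304 d.
D_c = (0.379/1.31) × 14.66 × e^(−0.379×0.8304) = 0.2893 × 14.66 × 0.7300 = 3.096 mg/L.
Minimum DO = 8.53 − 3.096 = 5.434 mg/L.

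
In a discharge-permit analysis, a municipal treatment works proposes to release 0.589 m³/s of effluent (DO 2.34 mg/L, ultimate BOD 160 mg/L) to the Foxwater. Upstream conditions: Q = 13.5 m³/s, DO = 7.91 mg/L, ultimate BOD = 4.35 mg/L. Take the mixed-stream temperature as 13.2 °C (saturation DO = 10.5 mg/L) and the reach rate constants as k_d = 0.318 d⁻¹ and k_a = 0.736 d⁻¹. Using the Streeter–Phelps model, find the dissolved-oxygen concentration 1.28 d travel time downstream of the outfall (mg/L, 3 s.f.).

DO ≈ 7.12 mg/L

Mixed DO = (13.5×7.91 + 0.589×2.34)/(13.5+0.589) = 108.2/14.09 = 7.677 mg/L.
Mixed L₀ = (13.5×4.35 + 0.589×160)/(14.09) = 153.0/14.09 = 10.86 mg/L.
Initial deficit D₀ = C_s − DO₀ = 10.5 − 7.677 = 2.823 mg/L.
D(1.28) = [0.318×10.86/(0.736−0.318)](e^(−0.318×1.28) − e^(−0.736×1.28)) + 2.823 e^(−0.736×1.28)
= 8.260 × (0.6656 − 0.3898) + 2.823 × 0.3898 = 3.378 mg/L.
DO = 10.5 − 3.378 = 7.122 mg/L.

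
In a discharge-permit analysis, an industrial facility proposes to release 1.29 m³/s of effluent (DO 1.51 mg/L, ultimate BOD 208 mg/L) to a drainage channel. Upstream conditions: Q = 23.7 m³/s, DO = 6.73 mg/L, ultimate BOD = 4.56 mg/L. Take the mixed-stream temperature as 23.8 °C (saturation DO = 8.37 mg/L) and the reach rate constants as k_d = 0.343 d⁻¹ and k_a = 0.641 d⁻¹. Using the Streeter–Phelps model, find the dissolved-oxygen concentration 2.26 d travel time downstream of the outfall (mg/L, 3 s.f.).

DO ≈ 4.01 mg/L

Mixed DO = (23.7×6.73 + 1.29×1.51)/(23.7+1.29) = 161.4/24.99 = 6.461 mg/L.
Mixed L₀ = (23.7×4.56 + 1.29×208)/(24.99) = 376.4/24.99 = 15.06 mg/L.
Initial deficit D₀ = C_s − DO₀ = 8.37 − 6.461 = 1.909 mg/L.
D(2.26) = [0.343×15.06/(0.641−0.343)](e^(−0.343×2.26) − e^(−0.641×2.26)) + 1.909 e^(−0.641×2.26)
= 17.34 × (0.4606 − 0.2349) + 1.909 × 0.2349 = 4.362 mg/L.
DO = 8.37 − 4.362 = 4.008 mg/L.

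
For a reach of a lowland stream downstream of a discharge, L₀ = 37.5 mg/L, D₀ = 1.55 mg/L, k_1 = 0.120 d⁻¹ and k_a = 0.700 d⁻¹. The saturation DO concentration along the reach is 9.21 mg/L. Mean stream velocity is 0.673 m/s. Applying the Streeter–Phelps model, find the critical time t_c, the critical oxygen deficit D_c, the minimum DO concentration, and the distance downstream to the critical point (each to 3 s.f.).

t_c ≈ 2.66 d; D_c ≈ 4.67 mg/L; min DO ≈ 4.54 mg/L; x_c ≈ 154 km

t_c = [1/(k_a−k_1)] ln[(k_a/k_1)(1 − D₀(k_a−k_1)/(k_1 L₀))]
= [1/(0.700−0.120)] ln[(0.700/0.120)(1 − 1.55×0.5800/(0.120×37.5))]
= (1/0.5800) ln[5.833 × 0.8002] = 1.724 × ln(4.668) = 1.724 × 1.541 = 2.656 d.
D_c = (k_1/k_a) L₀ e^(−k_1 t_c) = (0.120/0.700) × 37.5 × e^(−0.120×2.656) = 0.1714 × 37.5 × 0.7270 = 4.674 mg/L.
Minimum DO = C_s − D_c = 9.21 − 4.674 = 4.536 mg/L.
x_c = v t_c = 0.673 m/s × 2.656 d × 86400 s/d = 154500 m ≈ 154 km.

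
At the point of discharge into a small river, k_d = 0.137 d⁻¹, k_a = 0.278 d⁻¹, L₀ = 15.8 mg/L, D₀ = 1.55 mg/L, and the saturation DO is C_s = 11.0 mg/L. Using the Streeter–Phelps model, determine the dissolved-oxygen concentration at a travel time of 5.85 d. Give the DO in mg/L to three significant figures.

k_d L₀/(k_a−k_d) = 0.137×15.8/(0.278−0.137) = 2.165/0.1410 = 15.35 mg/L.
e^(−k_d t) = e^(−0.137×5.850) = 0.4487; e^(−k_a t) = e^(−0.278×5.850) = 0.1967.
D = 15.35 × (0.4487 − 0.1967) + 1.55 × 0.1967 = 3.869 + 0.3048 = 4.174 mg/L.
DO = C_s − D = 11.0 − 4.174 = 6.826 mg/L.

DO ≈ 6.83 mg/L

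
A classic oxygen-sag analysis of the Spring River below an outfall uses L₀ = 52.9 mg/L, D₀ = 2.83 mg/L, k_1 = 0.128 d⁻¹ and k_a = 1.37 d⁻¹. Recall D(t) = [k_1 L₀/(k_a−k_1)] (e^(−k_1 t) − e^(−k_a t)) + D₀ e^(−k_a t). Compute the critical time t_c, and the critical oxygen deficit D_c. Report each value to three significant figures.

At the critical point dD/dt = 0, so k_1 L₀ e^(−k_1 t) = k_a D. Substituting D(t) from the Streeter–Phelps equation and solving for t gives
t_c = ln[(k_a/k_1)(1 − D₀(k_a−k_1)/(k_1 L₀))] / (k_a−k_1).
Here k_a−k_1 = 1.242 d⁻¹ and 1 − D₀(k_a−k_1)/(k_1 L₀) = 1 − 2.83×1.242/(0.128×52.9) = 0.4809, so
t_c = ln(10.70 × 0.4809) / 1.242 = 1.638 / 1.242 = 1.319 d.
L(t_c) = L₀ e^(−k_1 t_c) = 52.9 × 0.8446 = 44.68 mg/L, and at the critical point k_a D_c = k_1 L, so D_c = (0.128/1.37) × 44.68 = 4.175 mg/L.

t_c ≈ 1.32 d; D_c ≈ 4.17 mg/L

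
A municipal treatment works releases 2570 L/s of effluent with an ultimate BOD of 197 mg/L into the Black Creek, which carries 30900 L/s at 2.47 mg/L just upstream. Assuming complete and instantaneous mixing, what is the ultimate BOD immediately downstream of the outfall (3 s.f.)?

17.4 mg/L

Flow-weighted mixing: C = (Q_r C_r + Q_w C_w)/(Q_r + Q_w)
= (30900×2.47 + 2570×197)/(30900 + 2570) = 582600/33470 = 17.41 mg/L.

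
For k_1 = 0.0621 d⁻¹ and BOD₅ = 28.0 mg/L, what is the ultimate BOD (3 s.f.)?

BOD₅ = L₀(1 − e^(−5k_1)) ⇒ L₀ = BOD₅ / (1 − e^(−5×0.0621))
= 28.0 / (1 − 0.7331) = 28.0 / 0.2669 = 104.9 mg/L.

L₀ ≈ 105 mg/L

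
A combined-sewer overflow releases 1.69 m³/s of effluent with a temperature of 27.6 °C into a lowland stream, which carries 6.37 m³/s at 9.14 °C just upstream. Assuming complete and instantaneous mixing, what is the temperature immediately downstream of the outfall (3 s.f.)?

Flow-weighted mixing: C = (Q_r C_r + Q_w C_w)/(Q_r + Q_w)
= (6.37×9.14 + 1.69×27.6)/(6.37 + 1.69) = 104.9/8.060 = 13.01 °C.

13.0 °C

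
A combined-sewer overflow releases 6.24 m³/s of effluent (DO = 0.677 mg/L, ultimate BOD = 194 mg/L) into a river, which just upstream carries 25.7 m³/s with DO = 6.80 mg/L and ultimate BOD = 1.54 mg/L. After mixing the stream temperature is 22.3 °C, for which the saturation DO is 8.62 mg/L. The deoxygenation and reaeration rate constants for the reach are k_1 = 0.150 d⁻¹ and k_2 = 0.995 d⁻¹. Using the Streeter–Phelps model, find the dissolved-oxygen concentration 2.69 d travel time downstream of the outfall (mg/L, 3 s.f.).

Mixed DO = (25.7×6.80 + 6.24×0.677)/(25.7+6.24) = 179.0/31.94 = 5.604 mg/L.
Mixed L₀ = (25.7×1.54 + 6.24×194)/(31.94) = 1250/31.94 = 39.14 mg/L.
Initial deficit D₀ = C_s − DO₀ = 8.62 − 5.604 = 3.016 mg/L.
D(2.69) = [0.150×39.14/(0.995−0.150)](e^(−0.150×2.69) − e^(−0.995×2.69)) + 3.016 e^(−0.995×2.69)
= 6.948 × (0.6680 − 0.06880) + 3.016 × 0.06880 = 4.371 mg/L.
DO = 8.62 − 4.371 = 4.249 mg/L.

DO ≈ 4.25 mg/L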